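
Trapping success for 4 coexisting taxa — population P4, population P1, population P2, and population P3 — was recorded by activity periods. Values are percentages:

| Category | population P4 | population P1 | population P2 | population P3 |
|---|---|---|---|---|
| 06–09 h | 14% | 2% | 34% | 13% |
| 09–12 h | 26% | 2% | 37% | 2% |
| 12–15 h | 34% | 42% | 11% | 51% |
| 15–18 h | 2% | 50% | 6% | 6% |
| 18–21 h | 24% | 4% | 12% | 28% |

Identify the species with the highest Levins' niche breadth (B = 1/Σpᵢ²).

population P4

Convert percentages to proportions (divide by 100).
Σp_P4ᵢ² = 0.14² + 0.26² + 0.34² + 0.02² + 0.24² = 0.0196 + 0.0676 + 0.1156 + 0.0004 + 0.0576 = 0.2608
B_P4 = 1 / 0.2608 = 3.8344
Σp_P1ᵢ² = 0.02² + 0.02² + 0.42² + 0.50² + 0.04² = 0.0004 + 0.0004 + 0.1764 + 0.2500 + 0.0016 = 0.4288
B_P1 = 1 / 0.4288 = 2.3321
Σp_P2ᵢ² = 0.34² + 0.37² + 0.11² + 0.06² + 0.12² = 0.1156 + 0.1369 + 0.0121 + 0.0036 + 0.0144 = 0.2826
B_P2 = 1 / 0.2826 = 3.5386
Σp_P3ᵢ² = 0.13² + 0.02² + 0.51² + 0.06² + 0.28² = 0.0169 + 0.0004 + 0.2601 + 0.0036 + 0.0784 = 0.3594
B_P3 = 1 / 0.3594 = 2.7824
Highest B → broadest niche (most generalist): population P4 (B = 3.83).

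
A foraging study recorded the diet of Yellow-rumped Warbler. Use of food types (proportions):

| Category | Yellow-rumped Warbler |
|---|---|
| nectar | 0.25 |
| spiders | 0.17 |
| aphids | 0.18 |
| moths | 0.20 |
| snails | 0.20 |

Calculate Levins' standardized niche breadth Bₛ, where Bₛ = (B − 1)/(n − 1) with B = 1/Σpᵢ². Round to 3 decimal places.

0.977

Σpᵢ² = 0.25² + 0.17² + 0.18² + 0.20² + 0.20² = 0.0625 + 0.0289 + 0.0324 + 0.0400 + 0.0400 = 0.2038
B = 1 / 0.2038 = 4.90677
Bₛ = (B − 1)/(n − 1) = (4.90677 − 1)/(5 − 1) = 3.90677/4 = 0.97669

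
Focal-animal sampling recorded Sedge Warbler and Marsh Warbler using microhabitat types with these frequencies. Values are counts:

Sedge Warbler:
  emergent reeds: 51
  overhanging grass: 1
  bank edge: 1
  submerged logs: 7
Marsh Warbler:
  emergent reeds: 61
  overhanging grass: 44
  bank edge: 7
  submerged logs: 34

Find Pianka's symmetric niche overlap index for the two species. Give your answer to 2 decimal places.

Proportions for Sedge Warbler (n=60): 51/60=0.8500, 1/60=0.0167, 1/60=0.0167, 7/60=0.1167
Proportions for Marsh Warbler (n=146): 61/146=0.4178, 44/146=0.3014, 7/146=0.0479, 34/146=0.2329
Σ p₁ᵢp₂ᵢ = 0.355130 + 0.005033 + 0.000800 + 0.027179 = 0.388142
Σp_1ᵢ² = 0.8500² + 0.0167² + 0.0167² + 0.1167² = 0.722500 + 0.000279 + 0.000279 + 0.013619 = 0.736677
Σp_2ᵢ² = 0.4178² + 0.3014² + 0.0479² + 0.2329² = 0.174557 + 0.090842 + 0.002294 + 0.054242 = 0.321935
O = 0.388142 / √(0.736677 × 0.321935) = 0.388142 / 0.4869929 = 0.7970

0.80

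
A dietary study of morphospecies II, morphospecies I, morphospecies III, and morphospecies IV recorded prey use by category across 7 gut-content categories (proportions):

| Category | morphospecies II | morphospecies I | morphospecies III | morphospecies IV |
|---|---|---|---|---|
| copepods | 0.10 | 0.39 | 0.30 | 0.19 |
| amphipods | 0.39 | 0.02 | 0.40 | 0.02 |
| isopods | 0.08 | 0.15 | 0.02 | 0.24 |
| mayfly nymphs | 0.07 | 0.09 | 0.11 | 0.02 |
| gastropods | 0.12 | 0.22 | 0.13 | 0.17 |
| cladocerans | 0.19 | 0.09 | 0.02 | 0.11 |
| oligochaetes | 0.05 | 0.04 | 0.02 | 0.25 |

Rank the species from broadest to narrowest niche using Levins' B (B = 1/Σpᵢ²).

morphospecies IV > morphospecies II > morphospecies I > morphospecies III

Σp_IIᵢ² = 0.10² + 0.39² + 0.08² + 0.07² + 0.12² + 0.19² + 0.05² = 0.0100 + 0.1521 + 0.0064 + 0.0049 + 0.0144 + 0.0361 + 0.0025 = 0.2264
B_II = 1 / 0.2264 = 4.4170
Σp_Iᵢ² = 0.39² + 0.02² + 0.15² + 0.09² + 0.22² + 0.09² + 0.04² = 0.1521 + 0.0004 + 0.0225 + 0.0081 + 0.0484 + 0.0081 + 0.0016 = 0.2412
B_I = 1 / 0.2412 = 4.1459
Σp_IIIᵢ² = 0.30² + 0.40² + 0.02² + 0.11² + 0.13² + 0.02² + 0.02² = 0.0900 + 0.1600 + 0.0004 + 0.0121 + 0.0169 + 0.0004 + 0.0004 = 0.2802
B_III = 1 / 0.2802 = 3.5689
Σp_IVᵢ² = 0.19² + 0.02² + 0.24² + 0.02² + 0.17² + 0.11² + 0.25² = 0.0361 + 0.0004 + 0.0576 + 0.0004 + 0.0289 + 0.0121 + 0.0625 = 0.1980
B_IV = 1 / 0.1980 = 5.0505
Ranking by B (broadest → narrowest): morphospecies IV (5.05) > morphospecies II (4.42) > morphospecies I (4.15) > morphospecies III (3.57)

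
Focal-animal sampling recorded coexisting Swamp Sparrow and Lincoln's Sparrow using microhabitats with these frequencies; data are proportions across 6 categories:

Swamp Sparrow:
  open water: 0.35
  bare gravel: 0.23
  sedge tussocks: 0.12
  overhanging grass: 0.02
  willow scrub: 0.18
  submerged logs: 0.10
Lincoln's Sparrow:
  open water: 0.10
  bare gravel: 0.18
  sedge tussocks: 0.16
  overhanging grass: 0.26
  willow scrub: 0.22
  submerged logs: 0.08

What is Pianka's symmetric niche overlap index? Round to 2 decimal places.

Σ p₁ᵢp₂ᵢ = 0.0350 + 0.0414 + 0.0192 + 0.0052 + 0.0396 + 0.0080 = 0.1484
Σp_1ᵢ² = 0.35² + 0.23² + 0.12² + 0.02² + 0.18² + 0.10² = 0.1225 + 0.0529 + 0.0144 + 0.0004 + 0.0324 + 0.0100 = 0.2326
Σp_2ᵢ² = 0.10² + 0.18² + 0.16² + 0.26² + 0.22² + 0.08² = 0.0100 + 0.0324 + 0.0256 + 0.0676 + 0.0484 + 0.0064 = 0.1904
O = 0.1484 / √(0.2326 × 0.1904) = 0.1484 / 0.21044 = 0.7052

0.71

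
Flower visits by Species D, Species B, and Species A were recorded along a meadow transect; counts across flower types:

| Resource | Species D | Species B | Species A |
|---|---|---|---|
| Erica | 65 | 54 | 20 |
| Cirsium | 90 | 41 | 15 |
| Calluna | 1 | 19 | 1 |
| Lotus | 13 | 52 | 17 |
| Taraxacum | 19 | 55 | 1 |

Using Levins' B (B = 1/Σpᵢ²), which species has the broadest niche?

Proportions for Species D (n=188): 65/188=0.3457, 90/188=0.4787, 1/188=0.0053, 13/188=0.0691, 19/188=0.1011
Proportions for Species B (n=221): 54/221=0.2443, 41/221=0.1855, 19/221=0.0860, 52/221=0.2353, 55/221=0.2489
Proportions for Species A (n=54): 20/54=0.3704, 15/54=0.2778, 1/54=0.0185, 17/54=0.3148, 1/54=0.0185
Σp_Dᵢ² = 0.3457² + 0.4787² + 0.0053² + 0.0691² + 0.1011² = 0.119508 + 0.229154 + 0.000028 + 0.004775 + 0.010221 = 0.363686
B_D = 1 / 0.363686 = 2.7496
Σp_Bᵢ² = 0.2443² + 0.1855² + 0.0860² + 0.2353² + 0.2489² = 0.059682 + 0.034410 + 0.007396 + 0.055366 + 0.061951 = 0.218805
B_B = 1 / 0.218805 = 4.5703
Σp_Aᵢ² = 0.3704² + 0.2778² + 0.0185² + 0.3148² + 0.0185² = 0.137196 + 0.077173 + 0.000342 + 0.099099 + 0.000342 = 0.314152
B_A = 1 / 0.314152 = 3.1832
Highest B → broadest niche (most generalist): Species B (B = 4.57).

Species B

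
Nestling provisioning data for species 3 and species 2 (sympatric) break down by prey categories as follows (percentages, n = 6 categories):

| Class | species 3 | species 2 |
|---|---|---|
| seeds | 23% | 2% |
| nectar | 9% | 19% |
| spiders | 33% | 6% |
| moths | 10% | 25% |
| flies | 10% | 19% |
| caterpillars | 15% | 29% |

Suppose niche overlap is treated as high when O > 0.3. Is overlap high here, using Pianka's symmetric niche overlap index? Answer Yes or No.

Convert percentages to proportions (divide by 100).
Σ p₁ᵢp₂ᵢ = 0.0046 + 0.0171 + 0.0198 + 0.0250 + 0.0190 + 0.0435 = 0.1290
Σp_1ᵢ² = 0.23² + 0.09² + 0.33² + 0.10² + 0.10² + 0.15² = 0.0529 + 0.0081 + 0.1089 + 0.0100 + 0.0100 + 0.0225 = 0.2124
Σp_2ᵢ² = 0.02² + 0.19² + 0.06² + 0.25² + 0.19² + 0.29² = 0.0004 + 0.0361 + 0.0036 + 0.0625 + 0.0361 + 0.0841 = 0.2228
O = 0.1290 / √(0.2124 × 0.2228) = 0.1290 / 0.21754 = 0.5930
O = 0.5930 > 0.3 → Yes.

Yes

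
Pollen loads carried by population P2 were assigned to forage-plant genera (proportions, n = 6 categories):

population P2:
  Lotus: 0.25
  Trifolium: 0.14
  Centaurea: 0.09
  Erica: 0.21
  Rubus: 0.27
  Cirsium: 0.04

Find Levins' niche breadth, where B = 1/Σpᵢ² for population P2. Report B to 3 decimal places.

Σpᵢ² = 0.25² + 0.14² + 0.09² + 0.21² + 0.27² + 0.04² = 0.0625 + 0.0196 + 0.0081 + 0.0441 + 0.0729 + 0.0016 = 0.2088
B = 1 / 0.2088 = 4.78927

4.789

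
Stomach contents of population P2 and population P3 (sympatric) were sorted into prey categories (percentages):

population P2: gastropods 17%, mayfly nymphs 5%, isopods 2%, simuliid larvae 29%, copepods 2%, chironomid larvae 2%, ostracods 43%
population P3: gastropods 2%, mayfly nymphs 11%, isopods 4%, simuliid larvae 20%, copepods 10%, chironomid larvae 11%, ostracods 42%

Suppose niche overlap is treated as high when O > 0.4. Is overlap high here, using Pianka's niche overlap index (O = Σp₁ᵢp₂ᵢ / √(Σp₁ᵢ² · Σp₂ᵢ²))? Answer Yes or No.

Yes

Convert percentages to proportions (divide by 100).
Σ p₁ᵢp₂ᵢ = 0.0034 + 0.0055 + 0.0008 + 0.0580 + 0.0020 + 0.0022 + 0.1806 = 0.2525
Σp_1ᵢ² = 0.17² + 0.05² + 0.02² + 0.29² + 0.02² + 0.02² + 0.43² = 0.0289 + 0.0025 + 0.0004 + 0.0841 + 0.0004 + 0.0004 + 0.1849 = 0.3016
Σp_2ᵢ² = 0.02² + 0.11² + 0.04² + 0.20² + 0.10² + 0.11² + 0.42² = 0.0004 + 0.0121 + 0.0016 + 0.0400 + 0.0100 + 0.0121 + 0.1764 = 0.2526
O = 0.2525 / √(0.3016 × 0.2526) = 0.2525 / 0.27601 = 0.9148
O = 0.9148 > 0.4 → Yes.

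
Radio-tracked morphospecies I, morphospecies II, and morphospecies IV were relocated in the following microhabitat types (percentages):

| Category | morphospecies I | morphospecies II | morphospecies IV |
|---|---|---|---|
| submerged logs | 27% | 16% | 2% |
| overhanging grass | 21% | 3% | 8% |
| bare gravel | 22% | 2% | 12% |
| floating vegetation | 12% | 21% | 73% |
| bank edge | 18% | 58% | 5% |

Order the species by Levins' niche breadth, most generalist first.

morphospecies I > morphospecies II > morphospecies IV

Convert percentages to proportions (divide by 100).
Σp_Iᵢ² = 0.27² + 0.21² + 0.22² + 0.12² + 0.18² = 0.0729 + 0.0441 + 0.0484 + 0.0144 + 0.0324 = 0.2122
B_I = 1 / 0.2122 = 4.7125
Σp_IIᵢ² = 0.16² + 0.03² + 0.02² + 0.21² + 0.58² = 0.0256 + 0.0009 + 0.0004 + 0.0441 + 0.3364 = 0.4074
B_II = 1 / 0.4074 = 2.4546
Σp_IVᵢ² = 0.02² + 0.08² + 0.12² + 0.73² + 0.05² = 0.0004 + 0.0064 + 0.0144 + 0.5329 + 0.0025 = 0.5566
B_IV = 1 / 0.5566 = 1.7966
Ranking by B (broadest → narrowest): morphospecies I (4.71) > morphospecies II (2.45) > morphospecies IV (1.80)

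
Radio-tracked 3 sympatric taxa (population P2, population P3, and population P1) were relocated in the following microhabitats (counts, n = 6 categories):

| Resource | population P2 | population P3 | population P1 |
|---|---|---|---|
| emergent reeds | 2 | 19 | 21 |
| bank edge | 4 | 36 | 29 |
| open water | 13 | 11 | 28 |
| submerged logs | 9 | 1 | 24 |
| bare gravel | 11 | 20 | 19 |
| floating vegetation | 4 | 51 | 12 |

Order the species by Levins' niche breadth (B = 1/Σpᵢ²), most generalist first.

population P1 > population P2 > population P3

Proportions for population P2 (n=43): 2/43=0.0465, 4/43=0.0930, 13/43=0.3023, 9/43=0.2093, 11/43=0.2558, 4/43=0.0930
Proportions for population P3 (n=138): 19/138=0.1377, 36/138=0.2609, 11/138=0.0797, 1/138=0.0072, 20/138=0.1449, 51/138=0.3696
Proportions for population P1 (n=133): 21/133=0.1579, 29/133=0.2180, 28/133=0.2105, 24/133=0.1805, 19/133=0.1429, 12/133=0.0902
Σp_P2ᵢ² = 0.0465² + 0.0930² + 0.3023² + 0.2093² + 0.2558² + 0.0930² = 0.002162 + 0.008649 + 0.091385 + 0.043806 + 0.065434 + 0.008649 = 0.220085
B_P2 = 1 / 0.220085 = 4.5437
Σp_P3ᵢ² = 0.1377² + 0.2609² + 0.0797² + 0.0072² + 0.1449² + 0.3696² = 0.018961 + 0.068069 + 0.006352 + 0.000052 + 0.020996 + 0.136604 = 0.251034
B_P3 = 1 / 0.251034 = 3.9835
Σp_P1ᵢ² = 0.1579² + 0.2180² + 0.2105² + 0.1805² + 0.1429² + 0.0902² = 0.024932 + 0.047524 + 0.044310 + 0.032580 + 0.020420 + 0.008136 = 0.177902
B_P1 = 1 / 0.177902 = 5.6211
Ranking by B (broadest → narrowest): population P1 (5.62) > population P2 (4.54) > population P3 (3.98)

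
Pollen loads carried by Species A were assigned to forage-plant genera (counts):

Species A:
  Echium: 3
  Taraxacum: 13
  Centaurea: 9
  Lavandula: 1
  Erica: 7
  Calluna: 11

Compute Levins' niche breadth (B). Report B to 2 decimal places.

Proportions for Species A (n=44): 3/44=0.0682, 13/44=0.2955, 9/44=0.2045, 1/44=0.0227, 7/44=0.1591, 11/44=0.2500
Σpᵢ² = 0.0682² + 0.2955² + 0.2045² + 0.0227² + 0.1591² + 0.2500² = 0.004651 + 0.087320 + 0.041820 + 0.000515 + 0.025313 + 0.062500 = 0.222119
B = 1 / 0.222119 = 4.5021

4.50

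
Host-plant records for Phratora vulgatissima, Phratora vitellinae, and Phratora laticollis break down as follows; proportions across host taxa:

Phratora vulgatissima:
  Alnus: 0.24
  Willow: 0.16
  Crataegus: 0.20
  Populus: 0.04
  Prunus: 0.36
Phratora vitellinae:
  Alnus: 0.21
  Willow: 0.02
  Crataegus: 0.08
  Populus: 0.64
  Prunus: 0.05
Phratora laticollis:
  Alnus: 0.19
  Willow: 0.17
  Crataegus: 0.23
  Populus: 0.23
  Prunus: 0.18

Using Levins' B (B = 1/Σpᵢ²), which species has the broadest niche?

Phratora laticollis

Σp_vulgᵢ² = 0.24² + 0.16² + 0.20² + 0.04² + 0.36² = 0.0576 + 0.0256 + 0.0400 + 0.0016 + 0.1296 = 0.2544
B_vulg = 1 / 0.2544 = 3.9308
Σp_viteᵢ² = 0.21² + 0.02² + 0.08² + 0.64² + 0.05² = 0.0441 + 0.0004 + 0.0064 + 0.4096 + 0.0025 = 0.4630
B_vite = 1 / 0.4630 = 2.1598
Σp_latiᵢ² = 0.19² + 0.17² + 0.23² + 0.23² + 0.18² = 0.0361 + 0.0289 + 0.0529 + 0.0529 + 0.0324 = 0.2032
B_lati = 1 / 0.2032 = 4.9213
Highest B → broadest niche (most generalist): Phratora laticollis (B = 4.92).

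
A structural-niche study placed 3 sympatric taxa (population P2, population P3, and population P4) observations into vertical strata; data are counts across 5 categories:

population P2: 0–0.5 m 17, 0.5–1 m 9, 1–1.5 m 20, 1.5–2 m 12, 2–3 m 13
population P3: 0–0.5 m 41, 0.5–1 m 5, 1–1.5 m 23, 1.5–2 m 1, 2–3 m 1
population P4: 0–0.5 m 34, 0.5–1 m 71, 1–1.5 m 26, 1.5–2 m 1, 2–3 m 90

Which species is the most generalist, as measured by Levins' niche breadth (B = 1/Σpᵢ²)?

Proportions for population P2 (n=71): 17/71=0.2394, 9/71=0.1268, 20/71=0.2817, 12/71=0.1690, 13/71=0.1831
Proportions for population P3 (n=71): 41/71=0.5775, 5/71=0.0704, 23/71=0.3239, 1/71=0.0141, 1/71=0.0141
Proportions for population P4 (n=222): 34/222=0.1532, 71/222=0.3198, 26/222=0.1171, 1/222=0.0045, 90/222=0.4054
Σp_P2ᵢ² = 0.2394² + 0.1268² + 0.2817² + 0.1690² + 0.1831² = 0.057312 + 0.016078 + 0.079355 + 0.028561 + 0.033526 = 0.214832
B_P2 = 1 / 0.214832 = 4.6548
Σp_P3ᵢ² = 0.5775² + 0.0704² + 0.3239² + 0.0141² + 0.0141² = 0.333506 + 0.004956 + 0.104911 + 0.000199 + 0.000199 = 0.443771
B_P3 = 1 / 0.443771 = 2.2534
Σp_P4ᵢ² = 0.1532² + 0.3198² + 0.1171² + 0.0045² + 0.4054² = 0.023470 + 0.102272 + 0.013712 + 0.000020 + 0.164349 = 0.303823
B_P4 = 1 / 0.303823 = 3.2914
Highest B → broadest niche (most generalist): population P2 (B = 4.65).

population P2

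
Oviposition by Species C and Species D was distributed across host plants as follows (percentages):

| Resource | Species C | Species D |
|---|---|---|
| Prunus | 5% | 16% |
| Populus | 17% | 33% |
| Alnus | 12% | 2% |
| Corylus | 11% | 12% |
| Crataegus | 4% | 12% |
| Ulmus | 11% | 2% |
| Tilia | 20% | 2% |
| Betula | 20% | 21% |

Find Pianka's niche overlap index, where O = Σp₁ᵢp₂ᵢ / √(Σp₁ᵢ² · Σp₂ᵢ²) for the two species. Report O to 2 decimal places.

0.75

Convert percentages to proportions (divide by 100).
Σ p₁ᵢp₂ᵢ = 0.0080 + 0.0561 + 0.0024 + 0.0132 + 0.0048 + 0.0022 + 0.0040 + 0.0420 = 0.1327
Σp_1ᵢ² = 0.05² + 0.17² + 0.12² + 0.11² + 0.04² + 0.11² + 0.20² + 0.20² = 0.0025 + 0.0289 + 0.0144 + 0.0121 + 0.0016 + 0.0121 + 0.0400 + 0.0400 = 0.1516
Σp_2ᵢ² = 0.16² + 0.33² + 0.02² + 0.12² + 0.12² + 0.02² + 0.02² + 0.21² = 0.0256 + 0.1089 + 0.0004 + 0.0144 + 0.0144 + 0.0004 + 0.0004 + 0.0441 = 0.2086
O = 0.1327 / √(0.1516 × 0.2086) = 0.1327 / 0.17783 = 0.7462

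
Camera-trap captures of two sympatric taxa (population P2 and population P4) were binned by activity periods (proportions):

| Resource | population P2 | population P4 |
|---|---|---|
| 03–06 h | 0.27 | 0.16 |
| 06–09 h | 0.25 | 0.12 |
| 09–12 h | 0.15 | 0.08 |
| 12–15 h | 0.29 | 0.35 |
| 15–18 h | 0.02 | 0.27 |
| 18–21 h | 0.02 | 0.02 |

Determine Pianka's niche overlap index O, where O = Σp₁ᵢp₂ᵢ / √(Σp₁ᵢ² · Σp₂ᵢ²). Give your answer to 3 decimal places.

0.794

Σ p₁ᵢp₂ᵢ = 0.0432 + 0.0300 + 0.0120 + 0.1015 + 0.0054 + 0.0004 = 0.1925
Σp_1ᵢ² = 0.27² + 0.25² + 0.15² + 0.29² + 0.02² + 0.02² = 0.0729 + 0.0625 + 0.0225 + 0.0841 + 0.0004 + 0.0004 = 0.2428
Σp_2ᵢ² = 0.16² + 0.12² + 0.08² + 0.35² + 0.27² + 0.02² = 0.0256 + 0.0144 + 0.0064 + 0.1225 + 0.0729 + 0.0004 = 0.2422
O = 0.1925 / √(0.2428 × 0.2422) = 0.1925 / 0.242500 = 0.79381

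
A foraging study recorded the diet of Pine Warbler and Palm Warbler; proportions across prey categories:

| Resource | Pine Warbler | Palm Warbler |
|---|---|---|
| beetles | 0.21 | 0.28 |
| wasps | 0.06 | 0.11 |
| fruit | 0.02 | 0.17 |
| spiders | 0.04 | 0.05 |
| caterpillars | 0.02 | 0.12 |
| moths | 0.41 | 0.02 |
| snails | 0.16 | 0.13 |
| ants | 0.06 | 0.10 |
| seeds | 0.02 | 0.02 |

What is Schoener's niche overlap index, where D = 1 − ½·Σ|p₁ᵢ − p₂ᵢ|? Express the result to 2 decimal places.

Σ|p₁ᵢ − p₂ᵢ| = 0.07 + 0.05 + 0.15 + 0.01 + 0.10 + 0.39 + 0.03 + 0.04 + 0.00 = 0.84
D = 1 − ½ × 0.84 = 1 − 0.420 = 0.5800

0.58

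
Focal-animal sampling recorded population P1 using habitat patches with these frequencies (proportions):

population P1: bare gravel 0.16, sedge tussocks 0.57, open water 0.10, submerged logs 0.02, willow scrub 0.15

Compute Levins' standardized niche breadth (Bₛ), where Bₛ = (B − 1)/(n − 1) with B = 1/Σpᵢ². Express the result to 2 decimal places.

Σpᵢ² = 0.16² + 0.57² + 0.10² + 0.02² + 0.15² = 0.0256 + 0.3249 + 0.0100 + 0.0004 + 0.0225 = 0.3834
B = 1 / 0.3834 = 2.6082
Bₛ = (B − 1)/(n − 1) = (2.6082 − 1)/(5 − 1) = 1.6082/4 = 0.4021

0.40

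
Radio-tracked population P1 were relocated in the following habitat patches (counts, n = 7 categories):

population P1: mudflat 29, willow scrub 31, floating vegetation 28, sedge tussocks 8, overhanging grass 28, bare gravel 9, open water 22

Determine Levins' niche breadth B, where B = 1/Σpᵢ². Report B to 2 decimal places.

Proportions for population P1 (n=155): 29/155=0.1871, 31/155=0.2000, 28/155=0.1806, 8/155=0.0516, 28/155=0.1806, 9/155=0.0581, 22/155=0.1419
Σpᵢ² = 0.1871² + 0.2000² + 0.1806² + 0.0516² + 0.1806² + 0.0581² + 0.1419² = 0.035006 + 0.040000 + 0.032616 + 0.002663 + 0.032616 + 0.003376 + 0.020136 = 0.166413
B = 1 / 0.166413 = 6.0091

6.01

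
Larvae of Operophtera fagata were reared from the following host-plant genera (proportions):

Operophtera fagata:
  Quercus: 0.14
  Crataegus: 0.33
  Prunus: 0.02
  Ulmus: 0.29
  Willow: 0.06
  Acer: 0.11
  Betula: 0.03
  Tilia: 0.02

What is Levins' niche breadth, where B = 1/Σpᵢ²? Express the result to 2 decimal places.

Σpᵢ² = 0.14² + 0.33² + 0.02² + 0.29² + 0.06² + 0.11² + 0.03² + 0.02² = 0.0196 + 0.1089 + 0.0004 + 0.0841 + 0.0036 + 0.0121 + 0.0009 + 0.0004 = 0.2300
B = 1 / 0.2300 = 4.3478

4.35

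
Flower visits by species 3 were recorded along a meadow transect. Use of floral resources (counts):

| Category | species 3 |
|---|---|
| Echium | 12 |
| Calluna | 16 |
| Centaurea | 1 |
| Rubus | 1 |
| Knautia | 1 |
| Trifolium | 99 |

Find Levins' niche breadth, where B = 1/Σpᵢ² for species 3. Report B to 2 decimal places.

Proportions for species 3 (n=130): 12/130=0.0923, 16/130=0.1231, 1/130=0.0077, 1/130=0.0077, 1/130=0.0077, 99/130=0.7615
Σpᵢ² = 0.0923² + 0.1231² + 0.0077² + 0.0077² + 0.0077² + 0.7615² = 0.008519 + 0.015154 + 0.000059 + 0.000059 + 0.000059 + 0.579882 = 0.603732
B = 1 / 0.603732 = 1.6564

1.66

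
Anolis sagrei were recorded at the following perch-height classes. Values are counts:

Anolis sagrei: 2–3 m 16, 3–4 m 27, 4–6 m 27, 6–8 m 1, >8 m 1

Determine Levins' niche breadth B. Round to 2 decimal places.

Proportions for Anolis sagrei (n=72): 16/72=0.2222, 27/72=0.3750, 27/72=0.3750, 1/72=0.0139, 1/72=0.0139
Σpᵢ² = 0.2222² + 0.3750² + 0.3750² + 0.0139² + 0.0139² = 0.049373 + 0.140625 + 0.140625 + 0.000193 + 0.000193 = 0.331009
B = 1 / 0.331009 = 3.0211

3.02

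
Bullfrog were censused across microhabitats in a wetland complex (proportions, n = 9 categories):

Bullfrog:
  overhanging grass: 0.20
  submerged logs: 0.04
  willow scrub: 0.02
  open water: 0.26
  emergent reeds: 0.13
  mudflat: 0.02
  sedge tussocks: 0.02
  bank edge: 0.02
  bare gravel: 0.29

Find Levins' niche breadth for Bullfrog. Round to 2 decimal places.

4.72

Σpᵢ² = 0.20² + 0.04² + 0.02² + 0.26² + 0.13² + 0.02² + 0.02² + 0.02² + 0.29² = 0.0400 + 0.0016 + 0.0004 + 0.0676 + 0.0169 + 0.0004 + 0.0004 + 0.0004 + 0.0841 = 0.2118
B = 1 / 0.2118 = 4.7214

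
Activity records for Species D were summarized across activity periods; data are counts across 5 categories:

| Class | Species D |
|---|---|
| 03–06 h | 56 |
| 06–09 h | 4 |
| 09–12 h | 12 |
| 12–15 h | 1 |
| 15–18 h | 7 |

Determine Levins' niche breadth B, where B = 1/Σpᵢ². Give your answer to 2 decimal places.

Proportions for Species D (n=80): 56/80=0.7000, 4/80=0.0500, 12/80=0.1500, 1/80=0.0125, 7/80=0.0875
Σpᵢ² = 0.7000² + 0.0500² + 0.1500² + 0.0125² + 0.0875² = 0.490000 + 0.002500 + 0.022500 + 0.000156 + 0.007656 = 0.522812
B = 1 / 0.522812 = 1.9127

1.91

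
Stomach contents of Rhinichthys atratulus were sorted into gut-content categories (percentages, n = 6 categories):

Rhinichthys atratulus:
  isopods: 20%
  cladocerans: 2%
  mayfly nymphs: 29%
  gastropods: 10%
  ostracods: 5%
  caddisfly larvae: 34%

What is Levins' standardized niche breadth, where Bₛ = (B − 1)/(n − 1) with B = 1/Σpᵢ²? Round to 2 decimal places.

Convert percentages to proportions (divide by 100).
Σpᵢ² = 0.20² + 0.02² + 0.29² + 0.10² + 0.05² + 0.34² = 0.0400 + 0.0004 + 0.0841 + 0.0100 + 0.0025 + 0.1156 = 0.2526
B = 1 / 0.2526 = 3.9588
Bₛ = (B − 1)/(n − 1) = (3.9588 − 1)/(6 − 1) = 2.9588/5 = 0.5918

0.59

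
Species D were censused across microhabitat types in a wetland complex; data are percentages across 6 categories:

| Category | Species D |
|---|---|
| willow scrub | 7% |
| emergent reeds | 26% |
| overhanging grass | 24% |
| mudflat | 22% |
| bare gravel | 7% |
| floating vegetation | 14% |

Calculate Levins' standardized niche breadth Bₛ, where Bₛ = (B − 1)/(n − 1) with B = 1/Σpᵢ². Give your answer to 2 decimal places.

0.79

Convert percentages to proportions (divide by 100).
Σpᵢ² = 0.07² + 0.26² + 0.24² + 0.22² + 0.07² + 0.14² = 0.0049 + 0.0676 + 0.0576 + 0.0484 + 0.0049 + 0.0196 = 0.2030
B = 1 / 0.2030 = 4.9261
Bₛ = (B − 1)/(n − 1) = (4.9261 − 1)/(6 − 1) = 3.9261/5 = 0.7852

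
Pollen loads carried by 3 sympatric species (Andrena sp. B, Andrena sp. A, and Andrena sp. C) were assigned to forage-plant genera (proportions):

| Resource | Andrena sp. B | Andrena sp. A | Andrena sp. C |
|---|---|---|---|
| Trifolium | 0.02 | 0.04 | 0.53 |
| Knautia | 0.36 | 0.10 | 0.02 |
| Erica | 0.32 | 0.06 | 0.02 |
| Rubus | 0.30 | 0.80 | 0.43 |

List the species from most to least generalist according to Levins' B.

Andrena sp. B > Andrena sp. C > Andrena sp. A

Σp_Bᵢ² = 0.02² + 0.36² + 0.32² + 0.30² = 0.0004 + 0.1296 + 0.1024 + 0.0900 = 0.3224
B_B = 1 / 0.3224 = 3.1017
Σp_Aᵢ² = 0.04² + 0.10² + 0.06² + 0.80² = 0.0016 + 0.0100 + 0.0036 + 0.6400 = 0.6552
B_A = 1 / 0.6552 = 1.5263
Σp_Cᵢ² = 0.53² + 0.02² + 0.02² + 0.43² = 0.2809 + 0.0004 + 0.0004 + 0.1849 = 0.4666
B_C = 1 / 0.4666 = 2.1432
Ranking by B (broadest → narrowest): Andrena sp. B (3.10) > Andrena sp. C (2.14) > Andrena sp. A (1.53)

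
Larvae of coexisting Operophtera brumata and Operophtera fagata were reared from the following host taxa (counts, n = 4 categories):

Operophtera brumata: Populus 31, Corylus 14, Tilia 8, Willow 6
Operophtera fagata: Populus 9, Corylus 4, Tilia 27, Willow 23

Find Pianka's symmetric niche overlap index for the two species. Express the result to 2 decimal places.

0.53

Proportions for Operophtera brumata (n=59): 31/59=0.5254, 14/59=0.2373, 8/59=0.1356, 6/59=0.1017
Proportions for Operophtera fagata (n=63): 9/63=0.1429, 4/63=0.0635, 27/63=0.4286, 23/63=0.3651
Σ p₁ᵢp₂ᵢ = 0.075080 + 0.015069 + 0.058118 + 0.037131 = 0.185398
Σp_1ᵢ² = 0.5254² + 0.2373² + 0.1356² + 0.1017² = 0.276045 + 0.056311 + 0.018387 + 0.010343 = 0.361086
Σp_2ᵢ² = 0.1429² + 0.0635² + 0.4286² + 0.3651² = 0.020420 + 0.004032 + 0.183698 + 0.133298 = 0.341448
O = 0.185398 / √(0.361086 × 0.341448) = 0.185398 / 0.3511297 = 0.5280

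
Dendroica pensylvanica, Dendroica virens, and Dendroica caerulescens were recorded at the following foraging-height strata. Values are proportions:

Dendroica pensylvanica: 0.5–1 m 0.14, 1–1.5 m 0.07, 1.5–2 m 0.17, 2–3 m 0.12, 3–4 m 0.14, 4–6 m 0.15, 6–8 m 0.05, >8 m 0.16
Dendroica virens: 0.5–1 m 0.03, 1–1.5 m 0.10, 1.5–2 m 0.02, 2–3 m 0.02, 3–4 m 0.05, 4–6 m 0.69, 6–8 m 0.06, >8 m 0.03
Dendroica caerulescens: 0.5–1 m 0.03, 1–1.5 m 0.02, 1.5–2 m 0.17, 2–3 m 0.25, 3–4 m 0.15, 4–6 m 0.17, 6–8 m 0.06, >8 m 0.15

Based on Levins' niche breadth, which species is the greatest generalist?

Dendroica pensylvanica

Σp_pensᵢ² = 0.14² + 0.07² + 0.17² + 0.12² + 0.14² + 0.15² + 0.05² + 0.16² = 0.0196 + 0.0049 + 0.0289 + 0.0144 + 0.0196 + 0.0225 + 0.0025 + 0.0256 = 0.1380
B_pens = 1 / 0.1380 = 7.2464
Σp_vireᵢ² = 0.03² + 0.10² + 0.02² + 0.02² + 0.05² + 0.69² + 0.06² + 0.03² = 0.0009 + 0.0100 + 0.0004 + 0.0004 + 0.0025 + 0.4761 + 0.0036 + 0.0009 = 0.4948
B_vire = 1 / 0.4948 = 2.0210
Σp_caerᵢ² = 0.03² + 0.02² + 0.17² + 0.25² + 0.15² + 0.17² + 0.06² + 0.15² = 0.0009 + 0.0004 + 0.0289 + 0.0625 + 0.0225 + 0.0289 + 0.0036 + 0.0225 = 0.1702
B_caer = 1 / 0.1702 = 5.8754
Highest B → broadest niche (most generalist): Dendroica pensylvanica (B = 7.25).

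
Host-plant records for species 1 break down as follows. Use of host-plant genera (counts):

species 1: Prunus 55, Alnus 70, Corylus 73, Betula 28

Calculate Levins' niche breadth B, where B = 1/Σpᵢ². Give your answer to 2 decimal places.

3.64

Proportions for species 1 (n=226): 55/226=0.2434, 70/226=0.3097, 73/226=0.3230, 28/226=0.1239
Σpᵢ² = 0.2434² + 0.3097² + 0.3230² + 0.1239² = 0.059244 + 0.095914 + 0.104329 + 0.015351 = 0.274838
B = 1 / 0.274838 = 3.6385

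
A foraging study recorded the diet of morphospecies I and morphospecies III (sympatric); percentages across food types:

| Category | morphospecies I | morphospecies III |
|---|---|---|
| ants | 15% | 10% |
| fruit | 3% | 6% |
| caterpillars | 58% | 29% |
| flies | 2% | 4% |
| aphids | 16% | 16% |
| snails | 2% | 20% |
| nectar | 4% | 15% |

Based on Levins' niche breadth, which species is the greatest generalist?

morphospecies III

Convert percentages to proportions (divide by 100).
Σp_Iᵢ² = 0.15² + 0.03² + 0.58² + 0.02² + 0.16² + 0.02² + 0.04² = 0.0225 + 0.0009 + 0.3364 + 0.0004 + 0.0256 + 0.0004 + 0.0016 = 0.3878
B_I = 1 / 0.3878 = 2.5786
Σp_IIIᵢ² = 0.10² + 0.06² + 0.29² + 0.04² + 0.16² + 0.20² + 0.15² = 0.0100 + 0.0036 + 0.0841 + 0.0016 + 0.0256 + 0.0400 + 0.0225 = 0.1874
B_III = 1 / 0.1874 = 5.3362
Highest B → broadest niche (most generalist): morphospecies III (B = 5.34).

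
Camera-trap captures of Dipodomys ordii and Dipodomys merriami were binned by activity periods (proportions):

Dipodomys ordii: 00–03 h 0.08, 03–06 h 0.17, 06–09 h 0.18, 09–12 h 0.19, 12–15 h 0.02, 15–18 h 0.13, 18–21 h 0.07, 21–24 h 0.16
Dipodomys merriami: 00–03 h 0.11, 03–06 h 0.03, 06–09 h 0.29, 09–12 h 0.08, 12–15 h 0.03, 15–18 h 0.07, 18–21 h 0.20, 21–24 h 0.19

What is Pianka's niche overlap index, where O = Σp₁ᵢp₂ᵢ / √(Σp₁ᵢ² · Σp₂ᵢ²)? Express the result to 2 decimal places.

Σ p₁ᵢp₂ᵢ = 0.0088 + 0.0051 + 0.0522 + 0.0152 + 0.0006 + 0.0091 + 0.0140 + 0.0304 = 0.1354
Σp_1ᵢ² = 0.08² + 0.17² + 0.18² + 0.19² + 0.02² + 0.13² + 0.07² + 0.16² = 0.0064 + 0.0289 + 0.0324 + 0.0361 + 0.0004 + 0.0169 + 0.0049 + 0.0256 = 0.1516
Σp_2ᵢ² = 0.11² + 0.03² + 0.29² + 0.08² + 0.03² + 0.07² + 0.20² + 0.19² = 0.0121 + 0.0009 + 0.0841 + 0.0064 + 0.0009 + 0.0049 + 0.0400 + 0.0361 = 0.1854
O = 0.1354 / √(0.1516 × 0.1854) = 0.1354 / 0.16765 = 0.8076

0.81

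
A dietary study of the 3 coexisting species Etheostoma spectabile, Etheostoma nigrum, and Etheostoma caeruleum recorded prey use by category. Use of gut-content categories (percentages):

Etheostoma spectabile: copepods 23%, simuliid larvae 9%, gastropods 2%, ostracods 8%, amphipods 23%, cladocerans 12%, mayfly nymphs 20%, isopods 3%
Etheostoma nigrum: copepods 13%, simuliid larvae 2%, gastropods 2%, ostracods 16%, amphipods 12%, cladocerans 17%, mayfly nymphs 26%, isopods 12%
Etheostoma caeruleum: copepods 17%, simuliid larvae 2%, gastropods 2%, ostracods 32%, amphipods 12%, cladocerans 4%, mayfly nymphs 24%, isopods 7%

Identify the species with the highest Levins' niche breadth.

Convert percentages to proportions (divide by 100).
Σp_specᵢ² = 0.23² + 0.09² + 0.02² + 0.08² + 0.23² + 0.12² + 0.20² + 0.03² = 0.0529 + 0.0081 + 0.0004 + 0.0064 + 0.0529 + 0.0144 + 0.0400 + 0.0009 = 0.1760
B_spec = 1 / 0.1760 = 5.6818
Σp_nigrᵢ² = 0.13² + 0.02² + 0.02² + 0.16² + 0.12² + 0.17² + 0.26² + 0.12² = 0.0169 + 0.0004 + 0.0004 + 0.0256 + 0.0144 + 0.0289 + 0.0676 + 0.0144 = 0.1686
B_nigr = 1 / 0.1686 = 5.9312
Σp_caerᵢ² = 0.17² + 0.02² + 0.02² + 0.32² + 0.12² + 0.04² + 0.24² + 0.07² = 0.0289 + 0.0004 + 0.0004 + 0.1024 + 0.0144 + 0.0016 + 0.0576 + 0.0049 = 0.2106
B_caer = 1 / 0.2106 = 4.7483
Highest B → broadest niche (most generalist): Etheostoma nigrum (B = 5.93).

Etheostoma nigrum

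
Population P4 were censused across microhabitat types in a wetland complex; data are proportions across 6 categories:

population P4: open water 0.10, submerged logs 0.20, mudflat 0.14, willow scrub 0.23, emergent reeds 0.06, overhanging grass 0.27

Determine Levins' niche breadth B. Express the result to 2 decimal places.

Σpᵢ² = 0.10² + 0.20² + 0.14² + 0.23² + 0.06² + 0.27² = 0.0100 + 0.0400 + 0.0196 + 0.0529 + 0.0036 + 0.0729 = 0.1990
B = 1 / 0.1990 = 5.0251

5.03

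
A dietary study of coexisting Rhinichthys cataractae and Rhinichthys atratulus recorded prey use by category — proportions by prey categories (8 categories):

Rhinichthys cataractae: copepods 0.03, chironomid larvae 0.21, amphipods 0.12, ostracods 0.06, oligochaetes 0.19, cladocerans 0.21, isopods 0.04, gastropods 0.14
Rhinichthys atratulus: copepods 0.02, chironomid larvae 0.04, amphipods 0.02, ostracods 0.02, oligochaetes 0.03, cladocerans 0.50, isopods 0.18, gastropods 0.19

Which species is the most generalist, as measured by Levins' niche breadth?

Σp_cataᵢ² = 0.03² + 0.21² + 0.12² + 0.06² + 0.19² + 0.21² + 0.04² + 0.14² = 0.0009 + 0.0441 + 0.0144 + 0.0036 + 0.0361 + 0.0441 + 0.0016 + 0.0196 = 0.1644
B_cata = 1 / 0.1644 = 6.0827
Σp_atraᵢ² = 0.02² + 0.04² + 0.02² + 0.02² + 0.03² + 0.50² + 0.18² + 0.19² = 0.0004 + 0.0016 + 0.0004 + 0.0004 + 0.0009 + 0.2500 + 0.0324 + 0.0361 = 0.3222
B_atra = 1 / 0.3222 = 3.1037
Highest B → broadest niche (most generalist): Rhinichthys cataractae (B = 6.08).

Rhinichthys cataractae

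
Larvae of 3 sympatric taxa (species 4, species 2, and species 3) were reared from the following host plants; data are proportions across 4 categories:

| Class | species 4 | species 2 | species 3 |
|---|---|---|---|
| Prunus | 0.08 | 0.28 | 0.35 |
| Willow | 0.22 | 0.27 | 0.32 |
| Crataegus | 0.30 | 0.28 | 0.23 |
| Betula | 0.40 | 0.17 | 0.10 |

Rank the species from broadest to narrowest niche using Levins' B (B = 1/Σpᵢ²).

Σp_4ᵢ² = 0.08² + 0.22² + 0.30² + 0.40² = 0.0064 + 0.0484 + 0.0900 + 0.1600 = 0.3048
B_4 = 1 / 0.3048 = 3.2808
Σp_2ᵢ² = 0.28² + 0.27² + 0.28² + 0.17² = 0.0784 + 0.0729 + 0.0784 + 0.0289 = 0.2586
B_2 = 1 / 0.2586 = 3.8670
Σp_3ᵢ² = 0.35² + 0.32² + 0.23² + 0.10² = 0.1225 + 0.1024 + 0.0529 + 0.0100 = 0.2878
B_3 = 1 / 0.2878 = 3.4746
Ranking by B (broadest → narrowest): species 2 (3.87) > species 3 (3.47) > species 4 (3.28)

species 2 > species 3 > species 4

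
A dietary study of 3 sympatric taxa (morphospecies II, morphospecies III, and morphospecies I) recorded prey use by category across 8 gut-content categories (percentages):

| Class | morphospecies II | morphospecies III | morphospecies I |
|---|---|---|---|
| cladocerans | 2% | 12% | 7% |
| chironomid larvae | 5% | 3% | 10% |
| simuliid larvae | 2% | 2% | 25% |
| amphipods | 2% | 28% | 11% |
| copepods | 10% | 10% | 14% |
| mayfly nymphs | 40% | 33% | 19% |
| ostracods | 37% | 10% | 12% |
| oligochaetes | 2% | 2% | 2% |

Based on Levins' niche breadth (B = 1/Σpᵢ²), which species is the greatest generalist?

morphospecies I

Convert percentages to proportions (divide by 100).
Σp_IIᵢ² = 0.02² + 0.05² + 0.02² + 0.02² + 0.10² + 0.40² + 0.37² + 0.02² = 0.0004 + 0.0025 + 0.0004 + 0.0004 + 0.0100 + 0.1600 + 0.1369 + 0.0004 = 0.3110
B_II = 1 / 0.3110 = 3.2154
Σp_IIIᵢ² = 0.12² + 0.03² + 0.02² + 0.28² + 0.10² + 0.33² + 0.10² + 0.02² = 0.0144 + 0.0009 + 0.0004 + 0.0784 + 0.0100 + 0.1089 + 0.0100 + 0.0004 = 0.2234
B_III = 1 / 0.2234 = 4.4763
Σp_Iᵢ² = 0.07² + 0.10² + 0.25² + 0.11² + 0.14² + 0.19² + 0.12² + 0.02² = 0.0049 + 0.0100 + 0.0625 + 0.0121 + 0.0196 + 0.0361 + 0.0144 + 0.0004 = 0.1600
B_I = 1 / 0.1600 = 6.2500
Highest B → broadest niche (most generalist): morphospecies I (B = 6.25).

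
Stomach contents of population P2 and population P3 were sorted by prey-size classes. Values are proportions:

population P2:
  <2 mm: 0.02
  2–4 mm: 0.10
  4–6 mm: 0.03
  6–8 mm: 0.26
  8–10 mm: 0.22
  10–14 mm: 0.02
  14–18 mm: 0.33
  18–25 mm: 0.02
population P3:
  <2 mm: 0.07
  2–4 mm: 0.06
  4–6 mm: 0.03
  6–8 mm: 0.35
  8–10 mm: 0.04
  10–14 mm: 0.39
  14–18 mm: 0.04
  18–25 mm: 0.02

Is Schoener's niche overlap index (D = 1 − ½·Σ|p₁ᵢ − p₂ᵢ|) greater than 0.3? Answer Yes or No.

Σ|p₁ᵢ − p₂ᵢ| = 0.05 + 0.04 + 0.00 + 0.09 + 0.18 + 0.37 + 0.29 + 0.00 = 1.02
D = 1 − ½ × 1.02 = 1 − 0.510 = 0.4900
D = 0.4900 > 0.3 → Yes.

Yes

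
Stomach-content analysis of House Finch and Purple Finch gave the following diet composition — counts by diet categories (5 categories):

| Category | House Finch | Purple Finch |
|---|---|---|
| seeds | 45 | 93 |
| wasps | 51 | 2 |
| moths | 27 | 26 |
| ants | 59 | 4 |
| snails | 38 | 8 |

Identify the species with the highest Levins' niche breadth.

Proportions for House Finch (n=220): 45/220=0.2045, 51/220=0.2318, 27/220=0.1227, 59/220=0.2682, 38/220=0.1727
Proportions for Purple Finch (n=133): 93/133=0.6992, 2/133=0.0150, 26/133=0.1955, 4/133=0.0301, 8/133=0.0602
Σp_Housᵢ² = 0.2045² + 0.2318² + 0.1227² + 0.2682² + 0.1727² = 0.041820 + 0.053731 + 0.015055 + 0.071931 + 0.029825 = 0.212362
B_Hous = 1 / 0.212362 = 4.7089
Σp_Purpᵢ² = 0.6992² + 0.0150² + 0.1955² + 0.0301² + 0.0602² = 0.488881 + 0.000225 + 0.038220 + 0.000906 + 0.003624 = 0.531856
B_Purp = 1 / 0.531856 = 1.8802
Highest B → broadest niche (most generalist): House Finch (B = 4.71).

House Finch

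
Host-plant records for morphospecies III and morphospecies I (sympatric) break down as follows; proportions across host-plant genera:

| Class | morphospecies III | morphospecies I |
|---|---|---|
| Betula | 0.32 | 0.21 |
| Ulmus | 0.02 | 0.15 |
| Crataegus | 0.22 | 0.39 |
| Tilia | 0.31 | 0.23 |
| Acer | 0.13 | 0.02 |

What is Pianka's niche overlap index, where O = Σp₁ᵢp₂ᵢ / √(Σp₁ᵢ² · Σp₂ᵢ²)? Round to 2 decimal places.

Σ p₁ᵢp₂ᵢ = 0.0672 + 0.0030 + 0.0858 + 0.0713 + 0.0026 = 0.2299
Σp_1ᵢ² = 0.32² + 0.02² + 0.22² + 0.31² + 0.13² = 0.1024 + 0.0004 + 0.0484 + 0.0961 + 0.0169 = 0.2642
Σp_2ᵢ² = 0.21² + 0.15² + 0.39² + 0.23² + 0.02² = 0.0441 + 0.0225 + 0.1521 + 0.0529 + 0.0004 = 0.2720
O = 0.2299 / √(0.2642 × 0.2720) = 0.2299 / 0.26807 = 0.8576

0.86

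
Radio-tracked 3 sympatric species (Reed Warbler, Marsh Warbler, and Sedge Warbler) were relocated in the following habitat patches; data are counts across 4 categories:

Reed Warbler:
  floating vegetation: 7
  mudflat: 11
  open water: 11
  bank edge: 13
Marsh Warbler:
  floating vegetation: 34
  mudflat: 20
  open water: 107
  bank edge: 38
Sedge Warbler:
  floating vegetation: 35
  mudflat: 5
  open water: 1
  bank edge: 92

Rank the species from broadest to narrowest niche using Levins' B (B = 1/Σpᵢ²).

Proportions for Reed Warbler (n=42): 7/42=0.1667, 11/42=0.2619, 11/42=0.2619, 13/42=0.3095
Proportions for Marsh Warbler (n=199): 34/199=0.1709, 20/199=0.1005, 107/199=0.5377, 38/199=0.1910
Proportions for Sedge Warbler (n=133): 35/133=0.2632, 5/133=0.0376, 1/133=0.0075, 92/133=0.6917
Σp_Reedᵢ² = 0.1667² + 0.2619² + 0.2619² + 0.3095² = 0.027789 + 0.068592 + 0.068592 + 0.095790 = 0.260763
B_Reed = 1 / 0.260763 = 3.8349
Σp_Marsᵢ² = 0.1709² + 0.1005² + 0.5377² + 0.1910² = 0.029207 + 0.010100 + 0.289121 + 0.036481 = 0.364909
B_Mars = 1 / 0.364909 = 2.7404
Σp_Sedgᵢ² = 0.2632² + 0.0376² + 0.0075² + 0.6917² = 0.069274 + 0.001414 + 0.000056 + 0.478449 = 0.549193
B_Sedg = 1 / 0.549193 = 1.8209
Ranking by B (broadest → narrowest): Reed Warbler (3.83) > Marsh Warbler (2.74) > Sedge Warbler (1.82)

Reed Warbler > Marsh Warbler > Sedge Warbler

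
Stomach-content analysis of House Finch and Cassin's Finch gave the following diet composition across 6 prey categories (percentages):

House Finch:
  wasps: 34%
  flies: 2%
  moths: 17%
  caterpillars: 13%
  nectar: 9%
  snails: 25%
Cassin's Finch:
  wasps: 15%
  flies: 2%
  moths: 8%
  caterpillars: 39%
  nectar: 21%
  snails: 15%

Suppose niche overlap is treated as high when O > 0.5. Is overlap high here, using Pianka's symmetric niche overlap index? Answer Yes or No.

Yes

Convert percentages to proportions (divide by 100).
Σ p₁ᵢp₂ᵢ = 0.0510 + 0.0004 + 0.0136 + 0.0507 + 0.0189 + 0.0375 = 0.1721
Σp_1ᵢ² = 0.34² + 0.02² + 0.17² + 0.13² + 0.09² + 0.25² = 0.1156 + 0.0004 + 0.0289 + 0.0169 + 0.0081 + 0.0625 = 0.2324
Σp_2ᵢ² = 0.15² + 0.02² + 0.08² + 0.39² + 0.21² + 0.15² = 0.0225 + 0.0004 + 0.0064 + 0.1521 + 0.0441 + 0.0225 = 0.2480
O = 0.1721 / √(0.2324 × 0.2480) = 0.1721 / 0.24007 = 0.7169
O = 0.7169 > 0.5 → Yes.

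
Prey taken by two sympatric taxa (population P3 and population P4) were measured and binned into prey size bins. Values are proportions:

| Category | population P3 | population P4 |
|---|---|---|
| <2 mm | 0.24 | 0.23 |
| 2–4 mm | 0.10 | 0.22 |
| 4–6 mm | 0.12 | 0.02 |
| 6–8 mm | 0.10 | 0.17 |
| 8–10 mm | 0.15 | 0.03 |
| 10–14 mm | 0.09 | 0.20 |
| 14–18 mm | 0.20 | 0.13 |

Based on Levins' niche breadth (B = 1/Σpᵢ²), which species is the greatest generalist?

Σp_P3ᵢ² = 0.24² + 0.10² + 0.12² + 0.10² + 0.15² + 0.09² + 0.20² = 0.0576 + 0.0100 + 0.0144 + 0.0100 + 0.0225 + 0.0081 + 0.0400 = 0.1626
B_P3 = 1 / 0.1626 = 6.1501
Σp_P4ᵢ² = 0.23² + 0.22² + 0.02² + 0.17² + 0.03² + 0.20² + 0.13² = 0.0529 + 0.0484 + 0.0004 + 0.0289 + 0.0009 + 0.0400 + 0.0169 = 0.1884
B_P4 = 1 / 0.1884 = 5.3079
Highest B → broadest niche (most generalist): population P3 (B = 6.15).

population P3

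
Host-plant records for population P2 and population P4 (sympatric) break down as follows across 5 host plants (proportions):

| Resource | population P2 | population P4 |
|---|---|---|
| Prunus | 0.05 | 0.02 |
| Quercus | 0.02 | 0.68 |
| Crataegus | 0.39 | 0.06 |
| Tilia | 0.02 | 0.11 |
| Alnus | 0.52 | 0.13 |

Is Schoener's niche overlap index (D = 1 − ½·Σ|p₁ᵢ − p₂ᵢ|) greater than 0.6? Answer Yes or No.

No

Σ|p₁ᵢ − p₂ᵢ| = 0.03 + 0.66 + 0.33 + 0.09 + 0.39 = 1.50
D = 1 − ½ × 1.50 = 1 − 0.750 = 0.2500
D = 0.2500 < 0.6 → No.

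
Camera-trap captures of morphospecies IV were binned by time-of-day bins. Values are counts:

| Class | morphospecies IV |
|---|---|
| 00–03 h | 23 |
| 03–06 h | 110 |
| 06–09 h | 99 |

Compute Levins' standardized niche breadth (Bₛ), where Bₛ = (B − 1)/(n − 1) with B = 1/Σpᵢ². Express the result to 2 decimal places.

0.70

Proportions for morphospecies IV (n=232): 23/232=0.0991, 110/232=0.4741, 99/232=0.4267
Σpᵢ² = 0.0991² + 0.4741² + 0.4267² = 0.009821 + 0.224771 + 0.182073 = 0.416665
B = 1 / 0.416665 = 2.4000
Bₛ = (B − 1)/(n − 1) = (2.4000 − 1)/(3 − 1) = 1.4000/2 = 0.7000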